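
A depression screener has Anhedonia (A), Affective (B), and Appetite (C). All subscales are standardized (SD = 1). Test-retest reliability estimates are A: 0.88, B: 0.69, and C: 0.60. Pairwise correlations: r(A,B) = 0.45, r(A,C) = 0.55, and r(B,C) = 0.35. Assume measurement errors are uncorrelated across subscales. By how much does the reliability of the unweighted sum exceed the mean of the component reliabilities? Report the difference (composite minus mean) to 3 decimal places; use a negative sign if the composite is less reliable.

0.131

Var(sum) = 3 + 2.7 = 5.7; true-score variance = 2.17 + 2.7 = 4.87; composite reliability = 0.8544.
Mean component reliability = 0.7233.
Difference = 0.8544 − 0.7233 = 0.131.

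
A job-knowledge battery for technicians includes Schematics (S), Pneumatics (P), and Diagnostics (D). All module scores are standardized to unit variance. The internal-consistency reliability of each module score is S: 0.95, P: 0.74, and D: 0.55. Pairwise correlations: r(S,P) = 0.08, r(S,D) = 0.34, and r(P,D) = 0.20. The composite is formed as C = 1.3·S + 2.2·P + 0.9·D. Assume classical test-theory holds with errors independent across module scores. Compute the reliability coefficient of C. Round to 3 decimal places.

Var(C) = 1.3² + 2.2² + 0.9² + 2·[2.86·0.08 + 1.17·0.34 + 1.98·0.20] = 7.34 + 2.0452 = 9.3852.
Under uncorrelated errors the observed covariances equal the true-score covariances, so only the own-variance terms attenuate.
True-score variance = [1.3²·0.95 + 2.2²·0.74 + 0.9²·0.55] + 2.0452 = 5.6326 + 2.0452 = 7.6778.
Reliability = 7.6778 / 9.3852 = 0.818.

0.818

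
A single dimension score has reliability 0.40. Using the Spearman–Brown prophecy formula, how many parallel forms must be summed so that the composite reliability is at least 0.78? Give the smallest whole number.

6

k ≥ ρ*(1−ρ₁)/(ρ₁(1−ρ*)) = 0.78·0.60 / (0.40·0.22) = 5.318.
Smallest integer k = 6.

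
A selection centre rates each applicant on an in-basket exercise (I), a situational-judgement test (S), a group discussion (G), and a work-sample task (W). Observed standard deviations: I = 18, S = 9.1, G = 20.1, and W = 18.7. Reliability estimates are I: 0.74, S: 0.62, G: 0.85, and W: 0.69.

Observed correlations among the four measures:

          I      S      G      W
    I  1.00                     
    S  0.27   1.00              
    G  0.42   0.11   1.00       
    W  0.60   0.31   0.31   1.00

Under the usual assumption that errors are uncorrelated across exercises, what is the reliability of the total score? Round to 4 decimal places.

0.8781

Var(I+S+G+W) = 18² + 9.1² + 20.1² + 18.7² + 2·[18·9.1·0.27 + 18·20.1·0.42 + 18·18.7·0.60 + 9.1·20.1·0.11 + 9.1·18.7·0.31 + 20.1·18.7·0.31] = 1160.51 + 1175.07 = 2335.58.
With uncorrelated errors the cross-covariances are all true-score covariance, so they carry over unchanged; only the diagonal terms shrink to ρᵢσᵢ².
True-score variance = [18²·0.74 + 9.1²·0.62 + 20.1²·0.85 + 18.7²·0.69] + 1175.07 = 875.797 + 1175.07 = 2050.87.
Reliability = 2050.87 / 2335.58 = 0.8781.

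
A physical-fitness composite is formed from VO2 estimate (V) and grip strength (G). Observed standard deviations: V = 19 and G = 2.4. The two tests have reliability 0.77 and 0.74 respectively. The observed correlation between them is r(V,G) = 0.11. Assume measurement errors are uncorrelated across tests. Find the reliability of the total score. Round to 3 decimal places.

Var(V+G) = 19² + 2.4² + 2·[19·2.4·0.11] = 366.76 + 10.032 = 376.792.
With uncorrelated errors the cross-covariances are all true-score covariance, so they carry over unchanged; only the diagonal terms shrink to ρᵢσᵢ².
True-score variance = [19²·0.77 + 2.4²·0.74] + 10.032 = 282.232 + 10.032 = 292.264.
Reliability = 292.264 / 376.792 = 0.776.

0.776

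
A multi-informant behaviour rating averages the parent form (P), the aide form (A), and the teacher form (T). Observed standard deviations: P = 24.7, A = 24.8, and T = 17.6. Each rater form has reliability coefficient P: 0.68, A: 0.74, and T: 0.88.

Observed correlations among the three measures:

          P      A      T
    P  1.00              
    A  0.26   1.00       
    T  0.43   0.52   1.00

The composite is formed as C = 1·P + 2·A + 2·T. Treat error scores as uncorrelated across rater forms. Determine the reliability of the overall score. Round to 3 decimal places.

0.869

Var(C) = 24.7² + 2²·24.8² + 2²·17.6² + 2·[2·24.7·24.8·0.26 + 2·24.7·17.6·0.43 + 4·24.8·17.6·0.52] = 4309.29 + 3200.54 = 7509.83.
Under uncorrelated errors the observed covariances equal the true-score covariances, so only the own-variance terms attenuate.
True-score variance = [24.7²·0.68 + 2²·24.8²·0.74 + 2²·17.6²·0.88] + 3200.54 = 3325.73 + 3200.54 = 6526.27.
Reliability = 6526.27 / 7509.83 = 0.869.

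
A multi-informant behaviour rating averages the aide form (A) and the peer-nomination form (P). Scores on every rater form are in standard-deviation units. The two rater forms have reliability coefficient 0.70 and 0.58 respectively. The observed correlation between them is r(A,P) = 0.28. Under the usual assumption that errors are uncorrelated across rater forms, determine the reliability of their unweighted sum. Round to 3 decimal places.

Var(A+P) = 2 + 2·[0.28] = 2 + 0.56 = 2.56.
With uncorrelated errors the cross-covariances are all true-score covariance, so they carry over unchanged; only the diagonal terms shrink to ρᵢσᵢ².
True-score variance = [0.70 + 0.58] + 0.56 = 1.28 + 0.56 = 1.84.
Reliability = 1.84 / 2.56 = 0.719.

0.719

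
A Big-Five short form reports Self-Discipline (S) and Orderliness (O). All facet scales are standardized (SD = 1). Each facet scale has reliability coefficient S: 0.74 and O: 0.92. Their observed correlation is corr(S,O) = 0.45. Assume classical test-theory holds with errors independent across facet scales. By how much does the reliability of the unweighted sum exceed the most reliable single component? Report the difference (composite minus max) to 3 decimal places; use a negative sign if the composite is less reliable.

Var(sum) = 2 + 0.9 = 2.9; true-score variance = 1.66 + 0.9 = 2.56; composite reliability = 0.8828.
Max component reliability = 0.9200.
Difference = 0.8828 − 0.9200 = -0.037.

-0.037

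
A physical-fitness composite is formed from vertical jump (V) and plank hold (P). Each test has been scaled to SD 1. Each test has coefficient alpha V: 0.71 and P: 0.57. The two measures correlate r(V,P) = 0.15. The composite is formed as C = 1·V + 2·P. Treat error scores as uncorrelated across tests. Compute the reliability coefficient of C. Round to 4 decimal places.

0.6411

Var(C) = 1 + 2² + 2·[2·0.15] = 5 + 0.6 = 5.6.
With uncorrelated errors the cross-covariances are all true-score covariance, so they carry over unchanged; only the diagonal terms shrink to ρᵢσᵢ².
True-score variance = [0.71 + 2²·0.57] + 0.6 = 2.99 + 0.6 = 3.59.
Reliability = 3.59 / 5.6 = 0.6411.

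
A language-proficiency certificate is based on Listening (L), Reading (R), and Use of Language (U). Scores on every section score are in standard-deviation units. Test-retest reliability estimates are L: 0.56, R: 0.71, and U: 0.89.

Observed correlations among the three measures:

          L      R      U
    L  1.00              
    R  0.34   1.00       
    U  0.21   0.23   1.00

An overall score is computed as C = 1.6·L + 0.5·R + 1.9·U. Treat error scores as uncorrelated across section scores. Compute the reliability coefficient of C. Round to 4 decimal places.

Var(C) = 1.6² + 0.5² + 1.9² + 2·[0.8·0.34 + 3.04·0.21 + 0.95·0.23] = 6.42 + 2.2578 = 8.6778.
Under uncorrelated errors the observed covariances equal the true-score covariances, so only the own-variance terms attenuate.
True-score variance = [1.6²·0.56 + 0.5²·0.71 + 1.9²·0.89] + 2.2578 = 4.824 + 2.2578 = 7.0818.
Reliability = 7.0818 / 8.6778 = 0.8161.

0.8161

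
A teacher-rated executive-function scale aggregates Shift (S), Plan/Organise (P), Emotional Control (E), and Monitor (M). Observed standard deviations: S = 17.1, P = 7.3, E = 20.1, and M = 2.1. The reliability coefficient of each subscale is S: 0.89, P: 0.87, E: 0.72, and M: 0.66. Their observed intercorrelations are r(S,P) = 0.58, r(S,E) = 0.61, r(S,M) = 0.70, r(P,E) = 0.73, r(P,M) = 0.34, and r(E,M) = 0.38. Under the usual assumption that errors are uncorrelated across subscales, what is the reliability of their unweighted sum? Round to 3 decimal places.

Var(S+P+E+M) = 17.1² + 7.3² + 20.1² + 2.1² + 2·[17.1·7.3·0.58 + 17.1·20.1·0.61 + 17.1·2.1·0.70 + 7.3·20.1·0.73 + 7.3·2.1·0.34 + 20.1·2.1·0.38] = 754.12 + 871.133 = 1625.25.
Because errors are independent across components, Cov(Tᵢ,Tⱼ) = Cov(Xᵢ,Xⱼ); the off-diagonal part of the true-score variance is the same as above.
True-score variance = [17.1²·0.89 + 7.3²·0.87 + 20.1²·0.72 + 2.1²·0.66] + 871.133 = 600.405 + 871.133 = 1471.54.
Reliability = 1471.54 / 1625.25 = 0.905.

0.905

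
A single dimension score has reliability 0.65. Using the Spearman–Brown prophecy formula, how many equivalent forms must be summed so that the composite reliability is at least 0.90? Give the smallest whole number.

k ≥ ρ*(1−ρ₁)/(ρ₁(1−ρ*)) = 0.90·0.35 / (0.65·0.10) = 4.846.
Smallest integer k = 5.

5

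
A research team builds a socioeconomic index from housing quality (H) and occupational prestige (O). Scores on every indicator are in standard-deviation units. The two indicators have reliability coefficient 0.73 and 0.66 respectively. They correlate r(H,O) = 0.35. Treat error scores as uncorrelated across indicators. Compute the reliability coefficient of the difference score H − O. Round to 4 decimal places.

0.5308

Var(H−O) = 1 + 1 − 2·0.35 = 2 − 0.7 = 1.3.
Under uncorrelated errors the observed covariances equal the true-score covariances, so only the own-variance terms attenuate.
True-score variance = [0.73 + 0.66] − 0.7 = 1.39 − 0.7 = 0.69.
Reliability = 0.69 / 1.3 = 0.5308.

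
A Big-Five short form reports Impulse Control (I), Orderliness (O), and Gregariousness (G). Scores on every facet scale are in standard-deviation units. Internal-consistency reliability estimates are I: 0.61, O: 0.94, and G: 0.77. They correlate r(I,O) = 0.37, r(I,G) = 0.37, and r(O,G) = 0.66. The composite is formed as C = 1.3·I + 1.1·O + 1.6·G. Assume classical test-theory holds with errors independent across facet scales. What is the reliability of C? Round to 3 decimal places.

Var(C) = 1.3² + 1.1² + 1.6² + 2·[1.43·0.37 + 2.08·0.37 + 1.76·0.66] = 5.46 + 4.9206 = 10.3806.
Under uncorrelated errors the observed covariances equal the true-score covariances, so only the own-variance terms attenuate.
True-score variance = [1.3²·0.61 + 1.1²·0.94 + 1.6²·0.77] + 4.9206 = 4.1395 + 4.9206 = 9.0601.
Reliability = 9.0601 / 10.3806 = 0.873.

0.873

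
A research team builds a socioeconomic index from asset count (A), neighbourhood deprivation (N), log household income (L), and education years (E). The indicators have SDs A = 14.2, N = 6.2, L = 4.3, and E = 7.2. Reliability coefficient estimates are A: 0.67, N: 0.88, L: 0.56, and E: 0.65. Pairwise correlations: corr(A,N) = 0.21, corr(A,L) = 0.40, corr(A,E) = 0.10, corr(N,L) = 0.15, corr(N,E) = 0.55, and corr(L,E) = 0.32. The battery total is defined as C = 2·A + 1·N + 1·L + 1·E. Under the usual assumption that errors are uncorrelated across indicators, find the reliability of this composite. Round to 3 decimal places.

0.753

Var(C) = 2²·14.2² + 6.2² + 4.3² + 7.2² + 2·[2·14.2·6.2·0.21 + 2·14.2·4.3·0.40 + 2·14.2·7.2·0.10 + 6.2·4.3·0.15 + 6.2·7.2·0.55 + 4.3·7.2·0.32] = 915.33 + 289.462 = 1204.79.
Because errors are independent across components, Cov(Tᵢ,Tⱼ) = Cov(Xᵢ,Xⱼ); the off-diagonal part of the true-score variance is the same as above.
True-score variance = [2²·14.2²·0.67 + 6.2²·0.88 + 4.3²·0.56 + 7.2²·0.65] + 289.462 = 618.273 + 289.462 = 907.735.
Reliability = 907.735 / 1204.79 = 0.753.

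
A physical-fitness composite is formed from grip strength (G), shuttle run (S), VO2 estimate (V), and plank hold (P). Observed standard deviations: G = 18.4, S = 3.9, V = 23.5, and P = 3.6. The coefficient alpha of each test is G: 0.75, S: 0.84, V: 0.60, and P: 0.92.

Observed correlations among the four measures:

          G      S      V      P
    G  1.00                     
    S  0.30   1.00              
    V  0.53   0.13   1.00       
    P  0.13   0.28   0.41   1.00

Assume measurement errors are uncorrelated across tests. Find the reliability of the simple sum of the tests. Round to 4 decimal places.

Var(G+S+V+P) = 18.4² + 3.9² + 23.5² + 3.6² + 2·[18.4·3.9·0.30 + 18.4·23.5·0.53 + 18.4·3.6·0.13 + 3.9·23.5·0.13 + 3.9·3.6·0.28 + 23.5·3.6·0.41] = 918.98 + 619.686 = 1538.67.
With uncorrelated errors the cross-covariances are all true-score covariance, so they carry over unchanged; only the diagonal terms shrink to ρᵢσᵢ².
True-score variance = [18.4²·0.75 + 3.9²·0.84 + 23.5²·0.60 + 3.6²·0.92] + 619.686 = 609.97 + 619.686 = 1229.66.
Reliability = 1229.66 / 1538.67 = 0.7992.

0.7992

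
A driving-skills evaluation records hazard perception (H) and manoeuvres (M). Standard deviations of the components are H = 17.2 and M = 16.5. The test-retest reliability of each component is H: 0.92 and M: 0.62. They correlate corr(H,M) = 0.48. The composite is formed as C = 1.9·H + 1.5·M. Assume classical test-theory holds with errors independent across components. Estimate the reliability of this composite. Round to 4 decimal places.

0.8705

Var(C) = 1.9²·17.2² + 1.5²·16.5² + 2·[2.85·17.2·16.5·0.48] = 1680.54 + 776.477 = 2457.02.
With uncorrelated errors the cross-covariances are all true-score covariance, so they carry over unchanged; only the diagonal terms shrink to ρᵢσᵢ².
True-score variance = [1.9²·17.2²·0.92 + 1.5²·16.5²·0.62] + 776.477 = 1362.33 + 776.477 = 2138.81.
Reliability = 2138.81 / 2457.02 = 0.8705.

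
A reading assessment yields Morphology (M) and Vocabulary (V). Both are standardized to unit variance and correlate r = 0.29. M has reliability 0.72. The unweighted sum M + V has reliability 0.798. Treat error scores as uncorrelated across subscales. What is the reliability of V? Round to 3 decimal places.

0.759

Var(M+V) = 2 + 2·0.29 = 2.580.
True-score variance = ρ_M + ρ_V + 2·0.29, so 0.798 = (0.72 + ρ_V + 0.58) / 2.580.
ρ_V = 0.798·2.580 − 0.72 − 0.58 = 0.759.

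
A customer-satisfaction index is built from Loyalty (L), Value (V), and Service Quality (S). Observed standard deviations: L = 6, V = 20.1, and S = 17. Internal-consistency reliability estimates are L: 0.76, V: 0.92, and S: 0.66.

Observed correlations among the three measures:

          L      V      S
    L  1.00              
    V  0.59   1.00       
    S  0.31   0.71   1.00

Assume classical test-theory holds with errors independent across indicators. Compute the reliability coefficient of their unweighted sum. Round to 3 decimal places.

0.902

Var(L+V+S) = 6² + 20.1² + 17² + 2·[6·20.1·0.59 + 6·17·0.31 + 20.1·17·0.71] = 729.01 + 690.762 = 1419.77.
Because errors are independent across components, Cov(Tᵢ,Tⱼ) = Cov(Xᵢ,Xⱼ); the off-diagonal part of the true-score variance is the same as above.
True-score variance = [6²·0.76 + 20.1²·0.92 + 17²·0.66] + 690.762 = 589.789 + 690.762 = 1280.55.
Reliability = 1280.55 / 1419.77 = 0.902.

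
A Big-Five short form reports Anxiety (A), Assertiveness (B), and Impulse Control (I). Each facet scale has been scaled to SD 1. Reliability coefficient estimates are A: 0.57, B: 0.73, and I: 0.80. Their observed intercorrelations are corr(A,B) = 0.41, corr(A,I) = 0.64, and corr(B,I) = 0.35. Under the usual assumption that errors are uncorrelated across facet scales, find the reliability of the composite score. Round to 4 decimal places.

Var(A+B+I) = 3 + 2·[0.41 + 0.64 + 0.35] = 3 + 2.8 = 5.8.
With uncorrelated errors the cross-covariances are all true-score covariance, so they carry over unchanged; only the diagonal terms shrink to ρᵢσᵢ².
True-score variance = [0.57 + 0.73 + 0.80] + 2.8 = 2.1 + 2.8 = 4.9.
Reliability = 4.9 / 5.8 = 0.8448.

0.8448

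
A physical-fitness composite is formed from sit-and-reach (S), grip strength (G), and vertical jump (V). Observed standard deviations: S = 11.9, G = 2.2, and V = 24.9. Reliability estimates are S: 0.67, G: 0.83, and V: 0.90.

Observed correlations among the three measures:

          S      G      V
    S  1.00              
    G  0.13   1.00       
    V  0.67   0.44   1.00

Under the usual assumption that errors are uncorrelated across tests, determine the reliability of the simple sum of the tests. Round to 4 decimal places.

Var(S+G+V) = 11.9² + 2.2² + 24.9² + 2·[11.9·2.2·0.13 + 11.9·24.9·0.67 + 2.2·24.9·0.44] = 766.46 + 452.069 = 1218.53.
Because errors are independent across components, Cov(Tᵢ,Tⱼ) = Cov(Xᵢ,Xⱼ); the off-diagonal part of the true-score variance is the same as above.
True-score variance = [11.9²·0.67 + 2.2²·0.83 + 24.9²·0.90] + 452.069 = 656.905 + 452.069 = 1108.97.
Reliability = 1108.97 / 1218.53 = 0.9101.

0.9101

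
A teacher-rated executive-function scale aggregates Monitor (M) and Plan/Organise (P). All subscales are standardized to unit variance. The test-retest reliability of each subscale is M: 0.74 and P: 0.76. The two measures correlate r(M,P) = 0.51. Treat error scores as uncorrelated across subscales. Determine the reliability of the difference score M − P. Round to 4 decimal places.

0.4898

Var(M−P) = 1 + 1 − 2·0.51 = 2 − 1.02 = 0.98.
With uncorrelated errors the cross-covariances are all true-score covariance, so they carry over unchanged; only the diagonal terms shrink to ρᵢσᵢ².
True-score variance = [0.74 + 0.76] − 1.02 = 1.5 − 1.02 = 0.48.
Reliability = 0.48 / 0.98 = 0.4898.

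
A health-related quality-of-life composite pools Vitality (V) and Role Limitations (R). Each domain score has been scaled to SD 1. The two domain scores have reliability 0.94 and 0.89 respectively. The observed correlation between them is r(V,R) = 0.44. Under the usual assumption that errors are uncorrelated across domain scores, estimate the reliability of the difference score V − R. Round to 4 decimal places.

Var(V−R) = 1 + 1 − 2·0.44 = 2 − 0.88 = 1.12.
Under uncorrelated errors the observed covariances equal the true-score covariances, so only the own-variance terms attenuate.
True-score variance = [0.94 + 0.89] − 0.88 = 1.83 − 0.88 = 0.95.
Reliability = 0.95 / 1.12 = 0.8482.

0.8482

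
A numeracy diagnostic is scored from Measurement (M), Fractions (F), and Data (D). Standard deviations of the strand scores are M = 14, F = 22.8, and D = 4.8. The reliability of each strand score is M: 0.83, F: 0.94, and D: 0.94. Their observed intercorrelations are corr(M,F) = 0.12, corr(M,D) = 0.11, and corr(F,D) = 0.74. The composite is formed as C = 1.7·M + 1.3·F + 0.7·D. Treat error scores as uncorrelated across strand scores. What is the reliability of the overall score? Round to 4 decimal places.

0.9164

Var(C) = 1.7²·14² + 1.3²·22.8² + 0.7²·4.8² + 2·[2.21·14·22.8·0.12 + 1.19·14·4.8·0.11 + 0.91·22.8·4.8·0.74] = 1456.26 + 334.29 = 1790.55.
With uncorrelated errors the cross-covariances are all true-score covariance, so they carry over unchanged; only the diagonal terms shrink to ρᵢσᵢ².
True-score variance = [1.7²·14²·0.83 + 1.3²·22.8²·0.94 + 0.7²·4.8²·0.94] + 334.29 = 1306.58 + 334.29 = 1640.87.
Reliability = 1640.87 / 1790.55 = 0.9164.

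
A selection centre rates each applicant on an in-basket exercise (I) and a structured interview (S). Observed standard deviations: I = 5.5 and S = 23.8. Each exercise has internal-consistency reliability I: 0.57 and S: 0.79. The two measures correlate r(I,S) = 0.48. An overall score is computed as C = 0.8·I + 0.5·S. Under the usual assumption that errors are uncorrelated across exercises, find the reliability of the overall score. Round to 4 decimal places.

0.8198

Var(C) = 0.8²·5.5² + 0.5²·23.8² + 2·[0.4·5.5·23.8·0.48] = 160.97 + 50.2656 = 211.236.
With uncorrelated errors the cross-covariances are all true-score covariance, so they carry over unchanged; only the diagonal terms shrink to ρᵢσᵢ².
True-score variance = [0.8²·5.5²·0.57 + 0.5²·23.8²·0.79] + 50.2656 = 122.907 + 50.2656 = 173.173.
Reliability = 173.173 / 211.236 = 0.8198.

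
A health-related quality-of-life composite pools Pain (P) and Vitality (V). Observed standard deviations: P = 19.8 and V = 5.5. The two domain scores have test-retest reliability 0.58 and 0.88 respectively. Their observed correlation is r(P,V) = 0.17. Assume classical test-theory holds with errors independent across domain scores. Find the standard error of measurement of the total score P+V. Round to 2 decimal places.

12.97

Var(total) = 422.29 + 37.026 = 459.316.
True-score variance = 254.003 + 37.026 = 291.029, so reliability = 0.6336.
Error variance = 459.316 − 291.029 = 168.287; SEM = √168.287 = 12.97.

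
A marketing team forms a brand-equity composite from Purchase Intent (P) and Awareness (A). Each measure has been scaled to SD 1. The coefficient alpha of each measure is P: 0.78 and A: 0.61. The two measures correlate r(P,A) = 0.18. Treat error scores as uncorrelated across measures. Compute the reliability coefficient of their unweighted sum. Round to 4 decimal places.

Var(P+A) = 2 + 2·[0.18] = 2 + 0.36 = 2.36.
With uncorrelated errors the cross-covariances are all true-score covariance, so they carry over unchanged; only the diagonal terms shrink to ρᵢσᵢ².
True-score variance = [0.78 + 0.61] + 0.36 = 1.39 + 0.36 = 1.75.
Reliability = 1.75 / 2.36 = 0.7415.

0.7415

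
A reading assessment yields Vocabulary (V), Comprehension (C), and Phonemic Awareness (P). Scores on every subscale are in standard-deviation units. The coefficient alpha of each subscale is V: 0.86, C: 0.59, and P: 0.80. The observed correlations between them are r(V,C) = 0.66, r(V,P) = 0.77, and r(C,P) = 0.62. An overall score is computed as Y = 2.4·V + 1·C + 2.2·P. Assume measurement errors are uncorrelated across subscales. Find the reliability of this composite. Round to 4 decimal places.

0.9148

Var(Y) = 2.4² + 1 + 2.2² + 2·[2.4·0.66 + 5.28·0.77 + 2.2·0.62] = 11.6 + 14.0272 = 25.6272.
Under uncorrelated errors the observed covariances equal the true-score covariances, so only the own-variance terms attenuate.
True-score variance = [2.4²·0.86 + 0.59 + 2.2²·0.80] + 14.0272 = 9.4156 + 14.0272 = 23.4428.
Reliability = 23.4428 / 25.6272 = 0.9148.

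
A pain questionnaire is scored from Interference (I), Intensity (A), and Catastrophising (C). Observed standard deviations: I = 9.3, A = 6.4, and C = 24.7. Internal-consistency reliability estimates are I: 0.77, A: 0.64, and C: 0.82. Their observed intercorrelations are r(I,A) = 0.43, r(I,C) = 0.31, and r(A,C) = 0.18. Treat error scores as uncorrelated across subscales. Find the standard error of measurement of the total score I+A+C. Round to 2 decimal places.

Var(total) = 737.54 + 250.516 = 988.056.
True-score variance = 593.085 + 250.516 = 843.602, so reliability = 0.8538.
Error variance = 988.056 − 843.602 = 144.455; SEM = √144.455 = 12.02.

12.02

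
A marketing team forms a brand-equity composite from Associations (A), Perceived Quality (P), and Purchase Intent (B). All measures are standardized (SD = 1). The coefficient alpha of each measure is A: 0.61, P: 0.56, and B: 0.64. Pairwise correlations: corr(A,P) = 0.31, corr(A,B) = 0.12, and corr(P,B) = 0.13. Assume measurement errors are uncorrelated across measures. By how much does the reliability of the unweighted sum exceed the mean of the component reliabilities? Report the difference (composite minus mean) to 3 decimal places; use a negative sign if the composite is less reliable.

0.108

Var(sum) = 3 + 1.12 = 4.12; true-score variance = 1.81 + 1.12 = 2.93; composite reliability = 0.7112.
Mean component reliability = 0.6033.
Difference = 0.7112 − 0.6033 = 0.108.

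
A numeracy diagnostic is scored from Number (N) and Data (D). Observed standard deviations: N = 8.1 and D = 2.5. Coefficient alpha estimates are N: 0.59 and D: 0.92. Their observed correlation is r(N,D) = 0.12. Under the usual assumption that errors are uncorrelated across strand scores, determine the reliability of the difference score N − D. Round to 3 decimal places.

Var(N−D) = 8.1² + 2.5² − 2·8.1·2.5·0.12 = 71.86 − 4.86 = 67.
Under uncorrelated errors the observed covariances equal the true-score covariances, so only the own-variance terms attenuate.
True-score variance = [8.1²·0.59 + 2.5²·0.92] − 4.86 = 44.4599 − 4.86 = 39.5999.
Reliability = 39.5999 / 67 = 0.591.

0.591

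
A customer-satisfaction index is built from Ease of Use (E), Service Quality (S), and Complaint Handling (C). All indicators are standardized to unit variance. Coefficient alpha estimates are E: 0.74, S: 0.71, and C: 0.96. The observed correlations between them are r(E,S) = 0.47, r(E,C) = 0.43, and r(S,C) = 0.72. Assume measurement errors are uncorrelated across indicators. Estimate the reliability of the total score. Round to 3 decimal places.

Var(E+S+C) = 3 + 2·[0.47 + 0.43 + 0.72] = 3 + 3.24 = 6.24.
With uncorrelated errors the cross-covariances are all true-score covariance, so they carry over unchanged; only the diagonal terms shrink to ρᵢσᵢ².
True-score variance = [0.74 + 0.71 + 0.96] + 3.24 = 2.41 + 3.24 = 5.65.
Reliability = 5.65 / 6.24 = 0.905.

0.905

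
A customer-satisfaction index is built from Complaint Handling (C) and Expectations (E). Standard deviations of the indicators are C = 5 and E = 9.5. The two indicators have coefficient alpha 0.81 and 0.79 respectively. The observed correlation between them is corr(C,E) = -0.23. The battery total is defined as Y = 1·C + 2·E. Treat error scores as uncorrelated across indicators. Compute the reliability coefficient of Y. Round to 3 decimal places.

Var(Y) = 5² + 2²·9.5² + 2·[2·5·9.5·(-0.23)] = 386 − 43.7 = 342.3.
Under uncorrelated errors the observed covariances equal the true-score covariances, so only the own-variance terms attenuate.
True-score variance = [5²·0.81 + 2²·9.5²·0.79] − 43.7 = 305.44 − 43.7 = 261.74.
Reliability = 261.74 / 342.3 = 0.765.

0.765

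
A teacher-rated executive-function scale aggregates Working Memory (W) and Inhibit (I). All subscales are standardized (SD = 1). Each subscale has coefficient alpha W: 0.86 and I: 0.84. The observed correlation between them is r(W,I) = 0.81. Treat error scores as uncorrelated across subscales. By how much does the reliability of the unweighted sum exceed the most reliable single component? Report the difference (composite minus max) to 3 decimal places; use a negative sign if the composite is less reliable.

Var(sum) = 2 + 1.62 = 3.62; true-score variance = 1.7 + 1.62 = 3.32; composite reliability = 0.9171.
Max component reliability = 0.8600.
Difference = 0.9171 − 0.8600 = 0.057.

0.057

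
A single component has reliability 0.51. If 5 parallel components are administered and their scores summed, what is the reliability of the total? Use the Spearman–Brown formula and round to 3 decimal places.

0.839

ρ_k = kρ / (1 + (k−1)ρ) = 5·0.51 / (1 + 4·0.51) = 2.550 / 3.040 = 0.839.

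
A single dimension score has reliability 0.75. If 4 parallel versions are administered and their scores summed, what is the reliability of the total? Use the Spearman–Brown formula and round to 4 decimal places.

0.9231

ρ_k = kρ / (1 + (k−1)ρ) = 4·0.75 / (1 + 3·0.75) = 3.000 / 3.250 = 0.9231.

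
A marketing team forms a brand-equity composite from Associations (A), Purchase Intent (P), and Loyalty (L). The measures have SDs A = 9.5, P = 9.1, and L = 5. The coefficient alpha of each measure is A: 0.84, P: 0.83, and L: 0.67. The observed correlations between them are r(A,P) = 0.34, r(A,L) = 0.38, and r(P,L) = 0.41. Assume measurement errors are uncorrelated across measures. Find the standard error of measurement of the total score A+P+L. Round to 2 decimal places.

Var(total) = 198.06 + 132.196 = 330.256.
True-score variance = 161.292 + 132.196 = 293.488, so reliability = 0.8887.
Error variance = 330.256 − 293.488 = 36.7677; SEM = √36.7677 = 6.06.

6.06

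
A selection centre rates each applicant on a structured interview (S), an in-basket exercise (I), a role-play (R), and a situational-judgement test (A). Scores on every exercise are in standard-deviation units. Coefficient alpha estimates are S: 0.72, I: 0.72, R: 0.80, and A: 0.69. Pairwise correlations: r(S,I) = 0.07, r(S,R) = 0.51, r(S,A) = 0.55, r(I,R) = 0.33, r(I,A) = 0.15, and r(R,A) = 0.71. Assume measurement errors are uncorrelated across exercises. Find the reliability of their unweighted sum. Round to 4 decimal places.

Var(S+I+R+A) = 4 + 2·[0.07 + 0.51 + 0.55 + 0.33 + 0.15 + 0.71] = 4 + 4.64 = 8.64.
Because errors are independent across components, Cov(Tᵢ,Tⱼ) = Cov(Xᵢ,Xⱼ); the off-diagonal part of the true-score variance is the same as above.
True-score variance = [0.72 + 0.72 + 0.80 + 0.69] + 4.64 = 2.93 + 4.64 = 7.57.
Reliability = 7.57 / 8.64 = 0.8762.

0.8762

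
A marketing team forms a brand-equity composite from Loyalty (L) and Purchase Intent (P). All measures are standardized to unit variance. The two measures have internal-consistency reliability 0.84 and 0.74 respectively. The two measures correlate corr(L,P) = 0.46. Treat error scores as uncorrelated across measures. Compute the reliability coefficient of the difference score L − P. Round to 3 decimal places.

Var(L−P) = 1 + 1 − 2·0.46 = 2 − 0.92 = 1.08.
Under uncorrelated errors the observed covariances equal the true-score covariances, so only the own-variance terms attenuate.
True-score variance = [0.84 + 0.74] − 0.92 = 1.58 − 0.92 = 0.66.
Reliability = 0.66 / 1.08 = 0.611.

0.611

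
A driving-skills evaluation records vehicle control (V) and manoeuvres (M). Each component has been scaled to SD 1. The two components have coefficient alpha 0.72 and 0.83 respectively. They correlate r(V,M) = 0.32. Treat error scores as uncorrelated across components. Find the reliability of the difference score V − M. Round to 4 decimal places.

0.6691

Var(V−M) = 1 + 1 − 2·0.32 = 2 − 0.64 = 1.36.
Because errors are independent across components, Cov(Tᵢ,Tⱼ) = Cov(Xᵢ,Xⱼ); the off-diagonal part of the true-score variance is the same as above.
True-score variance = [0.72 + 0.83] − 0.64 = 1.55 − 0.64 = 0.91.
Reliability = 0.91 / 1.36 = 0.6691.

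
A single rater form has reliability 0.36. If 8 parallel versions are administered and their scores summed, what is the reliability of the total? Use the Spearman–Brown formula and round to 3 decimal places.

0.818

ρ_k = kρ / (1 + (k−1)ρ) = 8·0.36 / (1 + 7·0.36) = 2.880 / 3.520 = 0.818.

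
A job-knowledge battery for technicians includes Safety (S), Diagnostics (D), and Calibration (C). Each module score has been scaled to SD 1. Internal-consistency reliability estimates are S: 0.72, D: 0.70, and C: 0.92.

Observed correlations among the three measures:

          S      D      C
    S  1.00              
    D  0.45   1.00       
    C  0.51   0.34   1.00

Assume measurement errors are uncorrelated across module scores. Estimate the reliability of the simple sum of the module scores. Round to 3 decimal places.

Var(S+D+C) = 3 + 2·[0.45 + 0.51 + 0.34] = 3 + 2.6 = 5.6.
Because errors are independent across components, Cov(Tᵢ,Tⱼ) = Cov(Xᵢ,Xⱼ); the off-diagonal part of the true-score variance is the same as above.
True-score variance = [0.72 + 0.70 + 0.92] + 2.6 = 2.34 + 2.6 = 4.94.
Reliability = 4.94 / 5.6 = 0.882.

0.882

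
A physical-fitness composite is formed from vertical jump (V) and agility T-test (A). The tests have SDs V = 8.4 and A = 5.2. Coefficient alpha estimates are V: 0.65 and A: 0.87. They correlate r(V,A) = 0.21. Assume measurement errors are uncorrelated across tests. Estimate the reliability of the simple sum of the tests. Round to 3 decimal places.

Var(V+A) = 8.4² + 5.2² + 2·[8.4·5.2·0.21] = 97.6 + 18.3456 = 115.946.
Because errors are independent across components, Cov(Tᵢ,Tⱼ) = Cov(Xᵢ,Xⱼ); the off-diagonal part of the true-score variance is the same as above.
True-score variance = [8.4²·0.65 + 5.2²·0.87] + 18.3456 = 69.3888 + 18.3456 = 87.7344.
Reliability = 87.7344 / 115.946 = 0.757.

0.757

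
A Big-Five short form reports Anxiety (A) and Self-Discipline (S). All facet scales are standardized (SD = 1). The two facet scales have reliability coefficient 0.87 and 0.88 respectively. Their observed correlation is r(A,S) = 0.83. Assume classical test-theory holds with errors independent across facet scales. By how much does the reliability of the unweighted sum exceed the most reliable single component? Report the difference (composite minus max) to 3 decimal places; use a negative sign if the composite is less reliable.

0.052

Var(sum) = 2 + 1.66 = 3.66; true-score variance = 1.75 + 1.66 = 3.41; composite reliability = 0.9317.
Max component reliability = 0.8800.
Difference = 0.9317 − 0.8800 = 0.052.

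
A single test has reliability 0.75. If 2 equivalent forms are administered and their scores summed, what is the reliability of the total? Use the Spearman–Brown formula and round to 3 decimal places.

ρ_k = kρ / (1 + (k−1)ρ) = 2·0.75 / (1 + 1·0.75) = 1.500 / 1.750 = 0.857.

0.857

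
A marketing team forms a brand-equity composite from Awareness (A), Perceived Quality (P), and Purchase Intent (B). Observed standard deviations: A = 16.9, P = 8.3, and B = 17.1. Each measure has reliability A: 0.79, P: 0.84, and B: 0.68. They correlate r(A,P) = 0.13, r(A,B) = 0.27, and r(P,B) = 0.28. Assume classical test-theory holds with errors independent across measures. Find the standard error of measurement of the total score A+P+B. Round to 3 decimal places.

12.829

Var(total) = 646.91 + 272.006 = 918.916.
True-score variance = 482.338 + 272.006 = 754.344, so reliability = 0.8209.
Error variance = 918.916 − 754.344 = 164.572; SEM = √164.572 = 12.829.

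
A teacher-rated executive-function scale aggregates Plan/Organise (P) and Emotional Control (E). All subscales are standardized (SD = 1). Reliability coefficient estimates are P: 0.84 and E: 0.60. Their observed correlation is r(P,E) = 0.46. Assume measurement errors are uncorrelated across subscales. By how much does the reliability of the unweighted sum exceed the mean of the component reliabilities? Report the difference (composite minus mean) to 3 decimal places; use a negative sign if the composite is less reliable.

0.088

Var(sum) = 2 + 0.92 = 2.92; true-score variance = 1.44 + 0.92 = 2.36; composite reliability = 0.8082.
Mean component reliability = 0.7200.
Difference = 0.8082 − 0.7200 = 0.088.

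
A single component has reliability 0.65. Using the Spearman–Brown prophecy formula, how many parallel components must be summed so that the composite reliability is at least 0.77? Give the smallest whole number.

k ≥ ρ*(1−ρ₁)/(ρ₁(1−ρ*)) = 0.77·0.35 / (0.65·0.23) = 1.803.
Smallest integer k = 2.

2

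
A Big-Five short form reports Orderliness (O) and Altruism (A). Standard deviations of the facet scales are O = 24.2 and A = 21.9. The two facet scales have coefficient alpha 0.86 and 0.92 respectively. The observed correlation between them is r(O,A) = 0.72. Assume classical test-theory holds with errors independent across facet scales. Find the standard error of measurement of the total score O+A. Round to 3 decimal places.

Var(total) = 1065.25 + 763.171 = 1828.42.
True-score variance = 944.892 + 763.171 = 1708.06, so reliability = 0.9342.
Error variance = 1828.42 − 1708.06 = 120.358; SEM = √120.358 = 10.971.

10.971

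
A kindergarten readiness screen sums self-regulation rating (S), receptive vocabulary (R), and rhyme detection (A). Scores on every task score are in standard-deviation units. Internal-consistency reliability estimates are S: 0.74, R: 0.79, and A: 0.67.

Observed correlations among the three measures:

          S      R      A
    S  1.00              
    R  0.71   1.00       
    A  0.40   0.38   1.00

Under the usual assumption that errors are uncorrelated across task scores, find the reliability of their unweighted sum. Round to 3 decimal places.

Var(S+R+A) = 3 + 2·[0.71 + 0.40 + 0.38] = 3 + 2.98 = 5.98.
With uncorrelated errors the cross-covariances are all true-score covariance, so they carry over unchanged; only the diagonal terms shrink to ρᵢσᵢ².
True-score variance = [0.74 + 0.79 + 0.67] + 2.98 = 2.2 + 2.98 = 5.18.
Reliability = 5.18 / 5.98 = 0.866.

0.866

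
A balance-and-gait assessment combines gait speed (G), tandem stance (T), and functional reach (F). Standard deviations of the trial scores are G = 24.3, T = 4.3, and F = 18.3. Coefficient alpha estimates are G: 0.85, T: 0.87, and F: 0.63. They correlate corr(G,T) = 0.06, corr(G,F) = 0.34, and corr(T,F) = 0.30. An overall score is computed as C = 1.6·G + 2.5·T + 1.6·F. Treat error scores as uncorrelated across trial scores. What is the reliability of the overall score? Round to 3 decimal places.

0.840

Var(C) = 1.6²·24.3² + 2.5²·4.3² + 1.6²·18.3² + 2·[4·24.3·4.3·0.06 + 2.56·24.3·18.3·0.34 + 4·4.3·18.3·0.30] = 2484.54 + 1013.13 = 3497.66.
Under uncorrelated errors the observed covariances equal the true-score covariances, so only the own-variance terms attenuate.
True-score variance = [1.6²·24.3²·0.85 + 2.5²·4.3²·0.87 + 1.6²·18.3²·0.63] + 1013.13 = 1925.56 + 1013.13 = 2938.68.
Reliability = 2938.68 / 3497.66 = 0.840.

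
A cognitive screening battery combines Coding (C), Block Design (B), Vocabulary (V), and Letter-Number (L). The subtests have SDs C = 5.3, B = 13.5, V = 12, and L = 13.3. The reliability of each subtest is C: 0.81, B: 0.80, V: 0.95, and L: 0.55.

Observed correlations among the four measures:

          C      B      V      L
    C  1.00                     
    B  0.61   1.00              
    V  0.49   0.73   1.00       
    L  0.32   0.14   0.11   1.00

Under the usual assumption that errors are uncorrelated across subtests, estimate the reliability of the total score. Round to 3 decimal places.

Var(C+B+V+L) = 5.3² + 13.5² + 12² + 13.3² + 2·[5.3·13.5·0.61 + 5.3·12·0.49 + 5.3·13.3·0.32 + 13.5·12·0.73 + 13.5·13.3·0.14 + 12·13.3·0.11] = 531.23 + 516.639 = 1047.87.
Under uncorrelated errors the observed covariances equal the true-score covariances, so only the own-variance terms attenuate.
True-score variance = [5.3²·0.81 + 13.5²·0.80 + 12²·0.95 + 13.3²·0.55] + 516.639 = 402.642 + 516.639 = 919.281.
Reliability = 919.281 / 1047.87 = 0.877.

0.877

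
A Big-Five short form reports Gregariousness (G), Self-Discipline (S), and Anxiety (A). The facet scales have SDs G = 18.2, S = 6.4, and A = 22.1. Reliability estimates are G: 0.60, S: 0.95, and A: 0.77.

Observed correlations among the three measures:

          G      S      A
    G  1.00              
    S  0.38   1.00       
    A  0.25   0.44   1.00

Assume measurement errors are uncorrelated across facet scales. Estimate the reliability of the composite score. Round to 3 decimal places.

Var(G+S+A) = 18.2² + 6.4² + 22.1² + 2·[18.2·6.4·0.38 + 18.2·22.1·0.25 + 6.4·22.1·0.44] = 860.61 + 414.102 = 1274.71.
With uncorrelated errors the cross-covariances are all true-score covariance, so they carry over unchanged; only the diagonal terms shrink to ρᵢσᵢ².
True-score variance = [18.2²·0.60 + 6.4²·0.95 + 22.1²·0.77] + 414.102 = 613.732 + 414.102 = 1027.83.
Reliability = 1027.83 / 1274.71 = 0.806.

0.806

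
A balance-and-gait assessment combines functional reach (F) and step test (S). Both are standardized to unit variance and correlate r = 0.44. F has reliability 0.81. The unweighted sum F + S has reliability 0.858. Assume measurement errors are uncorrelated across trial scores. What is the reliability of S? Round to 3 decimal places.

Var(F+S) = 2 + 2·0.44 = 2.880.
True-score variance = ρ_F + ρ_S + 2·0.44, so 0.858 = (0.81 + ρ_S + 0.88) / 2.880.
ρ_S = 0.858·2.880 − 0.81 − 0.88 = 0.781.

0.781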